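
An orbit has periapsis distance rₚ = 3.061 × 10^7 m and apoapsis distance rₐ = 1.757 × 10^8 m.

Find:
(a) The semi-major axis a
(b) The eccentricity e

(a) a = (rₚ + rₐ) / 2 = (3.061e+07 + 1.757e+08) / 2 ≈ 1.032e+08 m = 1.032 × 10^8 m.
(b) e = (rₐ − rₚ) / (rₐ + rₚ) = (1.757e+08 − 3.061e+07) / (1.757e+08 + 3.061e+07) ≈ 0.7033.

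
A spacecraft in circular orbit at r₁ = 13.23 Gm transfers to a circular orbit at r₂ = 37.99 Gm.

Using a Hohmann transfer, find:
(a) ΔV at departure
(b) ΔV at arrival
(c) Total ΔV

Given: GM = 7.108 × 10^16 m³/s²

Convert to SI: r₁ = 13.23 Gm = 1.323e+10 m; r₂ = 37.99 Gm = 3.799e+10 m.
Transfer semi-major axis: a_t = (r₁ + r₂)/2 = (1.323e+10 + 3.799e+10)/2 = 2.561e+10 m.
Circular speeds: v₁ = √(GM/r₁) = 2317.9 m/s, v₂ = √(GM/r₂) = 1367.85 m/s.
Transfer speeds (vis-viva v² = GM(2/r − 1/a_t)): v₁ᵗ = 2823.08 m/s, v₂ᵗ = 983.137 m/s.
(a) ΔV₁ = |v₁ᵗ − v₁| ≈ 505.2 m/s = 505.2 m/s.
(b) ΔV₂ = |v₂ − v₂ᵗ| ≈ 384.7 m/s = 384.7 m/s.
(c) ΔV_total = ΔV₁ + ΔV₂ ≈ 889.9 m/s = 889.9 m/s.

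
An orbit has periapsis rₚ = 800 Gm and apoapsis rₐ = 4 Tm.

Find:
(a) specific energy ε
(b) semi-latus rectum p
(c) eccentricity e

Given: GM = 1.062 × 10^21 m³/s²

Convert to SI: rₚ = 800 Gm = 8e+11 m; rₐ = 4 Tm = 4e+12 m.
(a) With a = (rₚ + rₐ)/2 = 2.4e+12 m, ε = −GM/(2a) = −1.062e+21/(2 · 2.4e+12) J/kg ≈ -2.212e+08 J/kg
(b) From a = (rₚ + rₐ)/2 = 2.4e+12 m and e = (rₐ − rₚ)/(rₐ + rₚ) = 0.666667, p = a(1 − e²) = 2.4e+12 · (1 − (0.666667)²) ≈ 1.333e+12 m
(c) e = (rₐ − rₚ)/(rₐ + rₚ) = (4e+12 − 8e+11)/(4e+12 + 8e+11) ≈ 0.6667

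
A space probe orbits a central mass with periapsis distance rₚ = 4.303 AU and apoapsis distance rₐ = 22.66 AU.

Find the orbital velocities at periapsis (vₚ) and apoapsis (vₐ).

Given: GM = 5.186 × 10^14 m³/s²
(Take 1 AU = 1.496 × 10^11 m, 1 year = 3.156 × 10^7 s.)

Convert to SI: rₚ = 4.303 AU = 6.43729e+11 m; rₐ = 22.66 AU = 3.38994e+12 m.
Use the vis-viva equation v² = GM(2/r − 1/a) with a = (rₚ + rₐ)/2 = (6.43729e+11 + 3.38994e+12)/2 = 2.01683e+12 m.
vₚ = √(GM · (2/rₚ − 1/a)) = √(5.186e+14 · (2/6.43729e+11 − 1/2.01683e+12)) m/s ≈ 36.8 m/s = 0.007763 AU/year.
vₐ = √(GM · (2/rₐ − 1/a)) = √(5.186e+14 · (2/3.38994e+12 − 1/2.01683e+12)) m/s ≈ 6.988 m/s = 0.001474 AU/year.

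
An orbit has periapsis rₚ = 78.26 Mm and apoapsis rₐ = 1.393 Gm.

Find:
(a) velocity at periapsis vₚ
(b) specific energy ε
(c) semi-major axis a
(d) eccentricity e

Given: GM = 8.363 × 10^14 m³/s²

Convert to SI: rₚ = 78.26 Mm = 7.826e+07 m; rₐ = 1.393 Gm = 1.393e+09 m.
(a) With a = (rₚ + rₐ)/2 = 7.3563e+08 m, vₚ = √(GM (2/rₚ − 1/a)) = √(8.363e+14 · (2/7.826e+07 − 1/7.3563e+08)) m/s ≈ 4498 m/s
(b) With a = (rₚ + rₐ)/2 = 7.3563e+08 m, ε = −GM/(2a) = −8.363e+14/(2 · 7.3563e+08) J/kg ≈ -5.684e+05 J/kg
(c) a = (rₚ + rₐ)/2 = (7.826e+07 + 1.393e+09)/2 ≈ 7.356e+08 m
(d) e = (rₐ − rₚ)/(rₐ + rₚ) = (1.393e+09 − 7.826e+07)/(1.393e+09 + 7.826e+07) ≈ 0.8936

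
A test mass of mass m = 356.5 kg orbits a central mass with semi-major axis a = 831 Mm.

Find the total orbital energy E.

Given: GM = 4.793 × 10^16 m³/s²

Convert to SI: a = 831 Mm = 8.31e+08 m.
E = −GMm / (2a).
E = −4.793e+16 · 356.5 / (2 · 8.31e+08) J ≈ -1.028e+10 J = -10.28 GJ.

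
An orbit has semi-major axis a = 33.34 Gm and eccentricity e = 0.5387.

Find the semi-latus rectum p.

Convert to SI: a = 33.34 Gm = 3.334e+10 m.
p = a (1 − e²).
p = 3.334e+10 · (1 − (0.5387)²) = 3.334e+10 · 0.709802 ≈ 2.366e+10 m = 23.66 Gm.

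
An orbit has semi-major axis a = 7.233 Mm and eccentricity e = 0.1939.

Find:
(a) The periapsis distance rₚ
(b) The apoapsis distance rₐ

Convert to SI: a = 7.233 Mm = 7.233e+06 m.
(a) rₚ = a(1 − e) = 7.233e+06 · (1 − 0.1939) = 7.233e+06 · 0.8061 ≈ 5.831e+06 m = 5.831 Mm.
(b) rₐ = a(1 + e) = 7.233e+06 · (1 + 0.1939) = 7.233e+06 · 1.1939 ≈ 8.635e+06 m = 8.635 Mm.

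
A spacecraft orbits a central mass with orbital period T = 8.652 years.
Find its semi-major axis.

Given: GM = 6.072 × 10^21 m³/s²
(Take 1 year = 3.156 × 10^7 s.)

Convert to SI: T = 8.652 years = 2.73057e+08 s.
Invert Kepler's third law: a = (GM · T² / (4π²))^(1/3).
Substituting T = 2.73057e+08 s and GM = 6.072e+21 m³/s²:
a = (6.072e+21 · (2.73057e+08)² / (4π²))^(1/3) m
a ≈ 2.255e+12 m = 2.255 × 10^12 m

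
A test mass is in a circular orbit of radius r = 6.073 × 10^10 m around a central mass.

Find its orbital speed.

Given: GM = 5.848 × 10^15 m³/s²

For a circular orbit, gravity supplies the centripetal force, so v = √(GM / r).
v = √(5.848e+15 / 6.073e+10) m/s ≈ 310.3 m/s = 310.3 m/s.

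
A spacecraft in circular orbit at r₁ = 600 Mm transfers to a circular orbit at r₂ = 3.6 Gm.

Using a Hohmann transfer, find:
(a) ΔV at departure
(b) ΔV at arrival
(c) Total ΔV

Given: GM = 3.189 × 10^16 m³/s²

Convert to SI: r₁ = 600 Mm = 6e+08 m; r₂ = 3.6 Gm = 3.6e+09 m.
Transfer semi-major axis: a_t = (r₁ + r₂)/2 = (6e+08 + 3.6e+09)/2 = 2.1e+09 m.
Circular speeds: v₁ = √(GM/r₁) = 7290.4 m/s, v₂ = √(GM/r₂) = 2976.3 m/s.
Transfer speeds (vis-viva v² = GM(2/r − 1/a_t)): v₁ᵗ = 9545.38 m/s, v₂ᵗ = 1590.9 m/s.
(a) ΔV₁ = |v₁ᵗ − v₁| ≈ 2255 m/s = 2.255 km/s.
(b) ΔV₂ = |v₂ − v₂ᵗ| ≈ 1385 m/s = 1.385 km/s.
(c) ΔV_total = ΔV₁ + ΔV₂ ≈ 3640 m/s = 3.64 km/s.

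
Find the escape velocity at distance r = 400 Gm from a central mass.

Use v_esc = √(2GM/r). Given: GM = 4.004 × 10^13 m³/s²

Convert to SI: r = 400 Gm = 4e+11 m.
Escape velocity comes from setting total energy to zero: ½v² − GM/r = 0 ⇒ v_esc = √(2GM / r).
v_esc = √(2 · 4.004e+13 / 4e+11) m/s ≈ 14.15 m/s = 14.15 m/s.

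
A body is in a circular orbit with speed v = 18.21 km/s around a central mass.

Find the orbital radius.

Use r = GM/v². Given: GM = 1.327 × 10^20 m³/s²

Convert to SI: v = 18.21 km/s = 18210 m/s.
For a circular orbit, v² = GM / r, so r = GM / v².
r = 1.327e+20 / (18210)² m ≈ 4.002e+11 m = 400.2 Gm.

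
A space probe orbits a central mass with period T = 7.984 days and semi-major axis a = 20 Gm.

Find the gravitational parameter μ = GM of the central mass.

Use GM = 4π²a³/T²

Convert to SI: T = 7.984 days = 689818 s; a = 20 Gm = 2e+10 m.
GM = 4π² · a³ / T².
GM = 4π² · (2e+10)³ / (689818)² m³/s² ≈ 6.637e+20 m³/s² = 6.637 × 10^20 m³/s².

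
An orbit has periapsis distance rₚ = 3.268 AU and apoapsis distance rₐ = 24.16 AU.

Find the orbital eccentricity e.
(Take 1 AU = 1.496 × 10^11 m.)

Convert to SI: rₚ = 3.268 AU = 4.88893e+11 m; rₐ = 24.16 AU = 3.61434e+12 m.
e = (rₐ − rₚ) / (rₐ + rₚ).
e = (3.61434e+12 − 4.88893e+11) / (3.61434e+12 + 4.88893e+11) = 3.12544e+12 / 4.10323e+12 ≈ 0.7617.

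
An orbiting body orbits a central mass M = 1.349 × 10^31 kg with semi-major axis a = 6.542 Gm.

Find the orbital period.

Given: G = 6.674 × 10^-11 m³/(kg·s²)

Convert to SI: a = 6.542 Gm = 6.542e+09 m.
GM = G · M = 6.674e-11 · 1.349e+31 = 9.00323e+20 m³/s².
Kepler's third law: T = 2π √(a³ / GM).
Substituting a = 6.542e+09 m and GM = 9.00323e+20 m³/s²:
T = 2π √((6.542e+09)³ / 9.00323e+20) s
T ≈ 1.108e+05 s = 1.282 days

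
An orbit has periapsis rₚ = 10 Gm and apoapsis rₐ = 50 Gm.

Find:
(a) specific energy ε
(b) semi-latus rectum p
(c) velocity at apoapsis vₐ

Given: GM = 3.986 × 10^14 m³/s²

Convert to SI: rₚ = 10 Gm = 1e+10 m; rₐ = 50 Gm = 5e+10 m.
(a) With a = (rₚ + rₐ)/2 = 3e+10 m, ε = −GM/(2a) = −3.986e+14/(2 · 3e+10) J/kg ≈ -6643 J/kg
(b) From a = (rₚ + rₐ)/2 = 3e+10 m and e = (rₐ − rₚ)/(rₐ + rₚ) = 0.666667, p = a(1 − e²) = 3e+10 · (1 − (0.666667)²) ≈ 1.667e+10 m
(c) With a = (rₚ + rₐ)/2 = 3e+10 m, vₐ = √(GM (2/rₐ − 1/a)) = √(3.986e+14 · (2/5e+10 − 1/3e+10)) m/s ≈ 51.55 m/s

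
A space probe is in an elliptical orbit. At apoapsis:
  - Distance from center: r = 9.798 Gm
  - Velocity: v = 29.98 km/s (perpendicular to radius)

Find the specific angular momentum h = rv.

Convert to SI: r = 9.798 Gm = 9.798e+09 m; v = 29.98 km/s = 29980 m/s.
With v perpendicular to r, h = r · v.
h = 9.798e+09 · 29980 m²/s ≈ 2.937e+14 m²/s.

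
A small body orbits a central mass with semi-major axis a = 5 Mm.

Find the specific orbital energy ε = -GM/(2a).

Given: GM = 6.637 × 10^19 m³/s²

Convert to SI: a = 5 Mm = 5e+06 m.
ε = −GM / (2a).
ε = −6.637e+19 / (2 · 5e+06) J/kg ≈ -6.637e+12 J/kg = -6637 GJ/kg.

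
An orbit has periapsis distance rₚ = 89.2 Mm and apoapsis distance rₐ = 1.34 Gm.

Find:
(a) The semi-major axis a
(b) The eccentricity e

Convert to SI: rₚ = 89.2 Mm = 8.92e+07 m; rₐ = 1.34 Gm = 1.34e+09 m.
(a) a = (rₚ + rₐ) / 2 = (8.92e+07 + 1.34e+09) / 2 ≈ 7.146e+08 m = 714.6 Mm.
(b) e = (rₐ − rₚ) / (rₐ + rₚ) = (1.34e+09 − 8.92e+07) / (1.34e+09 + 8.92e+07) ≈ 0.8752.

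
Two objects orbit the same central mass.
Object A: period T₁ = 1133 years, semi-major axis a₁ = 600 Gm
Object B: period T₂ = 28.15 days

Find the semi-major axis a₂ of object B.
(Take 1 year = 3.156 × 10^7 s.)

Convert to SI: T₁ = 1133 years = 3.57575e+10 s; a₁ = 600 Gm = 6e+11 m; T₂ = 28.15 days = 2.43216e+06 s.
Kepler's third law: (T₁/T₂)² = (a₁/a₂)³ ⇒ a₂ = a₁ · (T₂/T₁)^(2/3).
T₂/T₁ = 2.43216e+06 / 3.57575e+10 = 6.80182e-05.
a₂ = 6e+11 · (6.80182e-05)^(2/3) m ≈ 9.998e+08 m = 999.8 Mm.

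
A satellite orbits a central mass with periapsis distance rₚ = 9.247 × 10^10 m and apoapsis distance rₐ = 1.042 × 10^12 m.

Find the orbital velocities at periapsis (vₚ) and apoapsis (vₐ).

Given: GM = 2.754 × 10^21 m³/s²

Use the vis-viva equation v² = GM(2/r − 1/a) with a = (rₚ + rₐ)/2 = (9.247e+10 + 1.042e+12)/2 = 5.67235e+11 m.
vₚ = √(GM · (2/rₚ − 1/a)) = √(2.754e+21 · (2/9.247e+10 − 1/5.67235e+11)) m/s ≈ 2.339e+05 m/s = 233.9 km/s.
vₐ = √(GM · (2/rₐ − 1/a)) = √(2.754e+21 · (2/1.042e+12 − 1/5.67235e+11)) m/s ≈ 2.076e+04 m/s = 20.76 km/s.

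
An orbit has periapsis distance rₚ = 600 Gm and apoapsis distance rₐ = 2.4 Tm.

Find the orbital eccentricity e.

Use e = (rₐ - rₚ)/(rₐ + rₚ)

Convert to SI: rₚ = 600 Gm = 6e+11 m; rₐ = 2.4 Tm = 2.4e+12 m.
e = (rₐ − rₚ) / (rₐ + rₚ).
e = (2.4e+12 − 6e+11) / (2.4e+12 + 6e+11) = 1.8e+12 / 3e+12 ≈ 0.6.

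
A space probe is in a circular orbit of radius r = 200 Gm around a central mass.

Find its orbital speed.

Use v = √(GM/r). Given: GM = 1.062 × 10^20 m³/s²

Convert to SI: r = 200 Gm = 2e+11 m.
For a circular orbit, gravity supplies the centripetal force, so v = √(GM / r).
v = √(1.062e+20 / 2e+11) m/s ≈ 2.304e+04 m/s = 23.04 km/s.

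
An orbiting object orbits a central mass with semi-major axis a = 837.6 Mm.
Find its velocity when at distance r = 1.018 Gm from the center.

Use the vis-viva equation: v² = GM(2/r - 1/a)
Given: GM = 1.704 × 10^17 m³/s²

Convert to SI: a = 837.6 Mm = 8.376e+08 m; r = 1.018 Gm = 1.018e+09 m.
Vis-viva: v = √(GM · (2/r − 1/a)).
2/r − 1/a = 2/1.018e+09 − 1/8.376e+08 = 7.70749e-10 m⁻¹.
v = √(1.704e+17 · 7.70749e-10) m/s ≈ 1.146e+04 m/s = 11.46 km/s.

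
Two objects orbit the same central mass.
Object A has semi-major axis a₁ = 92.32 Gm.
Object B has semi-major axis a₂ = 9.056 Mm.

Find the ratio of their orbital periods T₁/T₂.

Convert to SI: a₁ = 92.32 Gm = 9.232e+10 m; a₂ = 9.056 Mm = 9.056e+06 m.
From Kepler's third law, (T₁/T₂)² = (a₁/a₂)³, so T₁/T₂ = (a₁/a₂)^(3/2).
a₁/a₂ = 9.232e+10 / 9.056e+06 = 10194.3.
T₁/T₂ = (10194.3)^(3/2) ≈ 1.029e+06.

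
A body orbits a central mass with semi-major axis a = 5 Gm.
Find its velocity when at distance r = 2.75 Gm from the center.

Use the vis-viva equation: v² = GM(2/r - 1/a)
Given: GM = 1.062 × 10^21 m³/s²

Convert to SI: a = 5 Gm = 5e+09 m; r = 2.75 Gm = 2.75e+09 m.
Vis-viva: v = √(GM · (2/r − 1/a)).
2/r − 1/a = 2/2.75e+09 − 1/5e+09 = 5.27273e-10 m⁻¹.
v = √(1.062e+21 · 5.27273e-10) m/s ≈ 7.483e+05 m/s = 748.3 km/s.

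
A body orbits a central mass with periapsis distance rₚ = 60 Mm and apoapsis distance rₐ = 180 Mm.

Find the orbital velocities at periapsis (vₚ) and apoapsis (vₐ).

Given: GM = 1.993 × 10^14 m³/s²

Convert to SI: rₚ = 60 Mm = 6e+07 m; rₐ = 180 Mm = 1.8e+08 m.
Use the vis-viva equation v² = GM(2/r − 1/a) with a = (rₚ + rₐ)/2 = (6e+07 + 1.8e+08)/2 = 1.2e+08 m.
vₚ = √(GM · (2/rₚ − 1/a)) = √(1.993e+14 · (2/6e+07 − 1/1.2e+08)) m/s ≈ 2232 m/s = 2.232 km/s.
vₐ = √(GM · (2/rₐ − 1/a)) = √(1.993e+14 · (2/1.8e+08 − 1/1.2e+08)) m/s ≈ 744.1 m/s = 744.1 m/s.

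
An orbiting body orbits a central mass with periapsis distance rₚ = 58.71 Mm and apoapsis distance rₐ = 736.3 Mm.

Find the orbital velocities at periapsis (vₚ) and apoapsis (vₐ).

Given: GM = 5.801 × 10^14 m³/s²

Convert to SI: rₚ = 58.71 Mm = 5.871e+07 m; rₐ = 736.3 Mm = 7.363e+08 m.
Use the vis-viva equation v² = GM(2/r − 1/a) with a = (rₚ + rₐ)/2 = (5.871e+07 + 7.363e+08)/2 = 3.97505e+08 m.
vₚ = √(GM · (2/rₚ − 1/a)) = √(5.801e+14 · (2/5.871e+07 − 1/3.97505e+08)) m/s ≈ 4278 m/s = 4.278 km/s.
vₐ = √(GM · (2/rₐ − 1/a)) = √(5.801e+14 · (2/7.363e+08 − 1/3.97505e+08)) m/s ≈ 341.1 m/s = 341.1 m/s.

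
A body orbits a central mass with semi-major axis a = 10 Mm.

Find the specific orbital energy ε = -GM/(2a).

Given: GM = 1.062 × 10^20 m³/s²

Convert to SI: a = 10 Mm = 1e+07 m.
ε = −GM / (2a).
ε = −1.062e+20 / (2 · 1e+07) J/kg ≈ -5.31e+12 J/kg = -5310 GJ/kg.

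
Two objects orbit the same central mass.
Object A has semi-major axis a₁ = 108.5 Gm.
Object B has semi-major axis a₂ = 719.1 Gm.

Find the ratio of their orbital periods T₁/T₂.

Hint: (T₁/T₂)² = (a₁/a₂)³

Convert to SI: a₁ = 108.5 Gm = 1.085e+11 m; a₂ = 719.1 Gm = 7.191e+11 m.
From Kepler's third law, (T₁/T₂)² = (a₁/a₂)³, so T₁/T₂ = (a₁/a₂)^(3/2).
a₁/a₂ = 1.085e+11 / 7.191e+11 = 0.150883.
T₁/T₂ = (0.150883)^(3/2) ≈ 0.05861.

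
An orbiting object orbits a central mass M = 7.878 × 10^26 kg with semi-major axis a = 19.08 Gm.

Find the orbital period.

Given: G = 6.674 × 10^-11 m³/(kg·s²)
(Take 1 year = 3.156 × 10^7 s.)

Convert to SI: a = 19.08 Gm = 1.908e+10 m.
GM = G · M = 6.674e-11 · 7.878e+26 = 5.25778e+16 m³/s².
Kepler's third law: T = 2π √(a³ / GM).
Substituting a = 1.908e+10 m and GM = 5.25778e+16 m³/s²:
T = 2π √((1.908e+10)³ / 5.25778e+16) s
T ≈ 7.222e+07 s = 2.288 years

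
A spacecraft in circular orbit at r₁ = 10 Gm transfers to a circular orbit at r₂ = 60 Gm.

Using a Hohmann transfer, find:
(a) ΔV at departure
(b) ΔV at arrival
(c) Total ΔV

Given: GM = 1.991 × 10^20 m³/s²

Convert to SI: r₁ = 10 Gm = 1e+10 m; r₂ = 60 Gm = 6e+10 m.
Transfer semi-major axis: a_t = (r₁ + r₂)/2 = (1e+10 + 6e+10)/2 = 3.5e+10 m.
Circular speeds: v₁ = √(GM/r₁) = 141103 m/s, v₂ = √(GM/r₂) = 57605 m/s.
Transfer speeds (vis-viva v² = GM(2/r − 1/a_t)): v₁ᵗ = 184747 m/s, v₂ᵗ = 30791.2 m/s.
(a) ΔV₁ = |v₁ᵗ − v₁| ≈ 4.364e+04 m/s = 43.64 km/s.
(b) ΔV₂ = |v₂ − v₂ᵗ| ≈ 2.681e+04 m/s = 26.81 km/s.
(c) ΔV_total = ΔV₁ + ΔV₂ ≈ 7.046e+04 m/s = 70.46 km/s.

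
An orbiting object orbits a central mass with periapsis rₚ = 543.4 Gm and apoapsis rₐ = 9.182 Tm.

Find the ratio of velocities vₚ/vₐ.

Convert to SI: rₚ = 543.4 Gm = 5.434e+11 m; rₐ = 9.182 Tm = 9.182e+12 m.
Conservation of angular momentum gives rₚvₚ = rₐvₐ, so vₚ/vₐ = rₐ/rₚ.
vₚ/vₐ = 9.182e+12 / 5.434e+11 ≈ 16.9.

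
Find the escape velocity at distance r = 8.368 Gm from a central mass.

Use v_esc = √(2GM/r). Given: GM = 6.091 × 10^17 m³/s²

Convert to SI: r = 8.368 Gm = 8.368e+09 m.
Escape velocity comes from setting total energy to zero: ½v² − GM/r = 0 ⇒ v_esc = √(2GM / r).
v_esc = √(2 · 6.091e+17 / 8.368e+09) m/s ≈ 1.207e+04 m/s = 12.07 km/s.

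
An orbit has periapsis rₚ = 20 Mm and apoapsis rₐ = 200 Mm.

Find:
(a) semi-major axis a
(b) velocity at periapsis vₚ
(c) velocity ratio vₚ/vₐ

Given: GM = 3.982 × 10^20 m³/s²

Convert to SI: rₚ = 20 Mm = 2e+07 m; rₐ = 200 Mm = 2e+08 m.
(a) a = (rₚ + rₐ)/2 = (2e+07 + 2e+08)/2 ≈ 1.1e+08 m
(b) With a = (rₚ + rₐ)/2 = 1.1e+08 m, vₚ = √(GM (2/rₚ − 1/a)) = √(3.982e+20 · (2/2e+07 − 1/1.1e+08)) m/s ≈ 6.017e+06 m/s
(c) Conservation of angular momentum (rₚvₚ = rₐvₐ) gives vₚ/vₐ = rₐ/rₚ = 2e+08/2e+07 ≈ 10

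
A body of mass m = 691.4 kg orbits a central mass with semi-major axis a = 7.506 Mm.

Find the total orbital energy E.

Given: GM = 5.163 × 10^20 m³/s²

Convert to SI: a = 7.506 Mm = 7.506e+06 m.
E = −GMm / (2a).
E = −5.163e+20 · 691.4 / (2 · 7.506e+06) J ≈ -2.378e+16 J = -23.78 PJ.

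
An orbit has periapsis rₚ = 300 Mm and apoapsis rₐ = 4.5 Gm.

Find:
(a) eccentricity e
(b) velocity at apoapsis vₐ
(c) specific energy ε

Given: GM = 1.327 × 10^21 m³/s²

Convert to SI: rₚ = 300 Mm = 3e+08 m; rₐ = 4.5 Gm = 4.5e+09 m.
(a) e = (rₐ − rₚ)/(rₐ + rₚ) = (4.5e+09 − 3e+08)/(4.5e+09 + 3e+08) ≈ 0.875
(b) With a = (rₚ + rₐ)/2 = 2.4e+09 m, vₐ = √(GM (2/rₐ − 1/a)) = √(1.327e+21 · (2/4.5e+09 − 1/2.4e+09)) m/s ≈ 1.92e+05 m/s
(c) With a = (rₚ + rₐ)/2 = 2.4e+09 m, ε = −GM/(2a) = −1.327e+21/(2 · 2.4e+09) J/kg ≈ -2.765e+11 J/kg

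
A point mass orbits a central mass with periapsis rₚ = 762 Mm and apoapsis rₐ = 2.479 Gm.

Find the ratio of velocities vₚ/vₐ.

Convert to SI: rₚ = 762 Mm = 7.62e+08 m; rₐ = 2.479 Gm = 2.479e+09 m.
Conservation of angular momentum gives rₚvₚ = rₐvₐ, so vₚ/vₐ = rₐ/rₚ.
vₚ/vₐ = 2.479e+09 / 7.62e+08 ≈ 3.253.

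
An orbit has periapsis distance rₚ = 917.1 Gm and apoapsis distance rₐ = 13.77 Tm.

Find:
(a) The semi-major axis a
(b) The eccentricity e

Convert to SI: rₚ = 917.1 Gm = 9.171e+11 m; rₐ = 13.77 Tm = 1.377e+13 m.
(a) a = (rₚ + rₐ) / 2 = (9.171e+11 + 1.377e+13) / 2 ≈ 7.344e+12 m = 7.344 Tm.
(b) e = (rₐ − rₚ) / (rₐ + rₚ) = (1.377e+13 − 9.171e+11) / (1.377e+13 + 9.171e+11) ≈ 0.8751.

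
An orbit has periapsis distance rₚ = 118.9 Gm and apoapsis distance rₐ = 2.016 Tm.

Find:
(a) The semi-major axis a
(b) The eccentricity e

Convert to SI: rₚ = 118.9 Gm = 1.189e+11 m; rₐ = 2.016 Tm = 2.016e+12 m.
(a) a = (rₚ + rₐ) / 2 = (1.189e+11 + 2.016e+12) / 2 ≈ 1.067e+12 m = 1.067 Tm.
(b) e = (rₐ − rₚ) / (rₐ + rₚ) = (2.016e+12 − 1.189e+11) / (2.016e+12 + 1.189e+11) ≈ 0.8886.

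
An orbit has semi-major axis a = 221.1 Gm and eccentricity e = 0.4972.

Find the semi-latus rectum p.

Convert to SI: a = 221.1 Gm = 2.211e+11 m.
p = a (1 − e²).
p = 2.211e+11 · (1 − (0.4972)²) = 2.211e+11 · 0.752792 ≈ 1.664e+11 m = 166.4 Gm.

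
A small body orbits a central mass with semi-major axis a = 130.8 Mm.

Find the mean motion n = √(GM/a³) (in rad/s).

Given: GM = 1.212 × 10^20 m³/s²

Convert to SI: a = 130.8 Mm = 1.308e+08 m.
n = √(GM / a³).
n = √(1.212e+20 / (1.308e+08)³) rad/s ≈ 0.007359 rad/s.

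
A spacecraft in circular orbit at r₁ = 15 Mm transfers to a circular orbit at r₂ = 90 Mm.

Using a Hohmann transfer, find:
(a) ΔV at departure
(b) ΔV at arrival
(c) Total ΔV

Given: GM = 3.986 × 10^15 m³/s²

Convert to SI: r₁ = 15 Mm = 1.5e+07 m; r₂ = 90 Mm = 9e+07 m.
Transfer semi-major axis: a_t = (r₁ + r₂)/2 = (1.5e+07 + 9e+07)/2 = 5.25e+07 m.
Circular speeds: v₁ = √(GM/r₁) = 16301.3 m/s, v₂ = √(GM/r₂) = 6654.99 m/s.
Transfer speeds (vis-viva v² = GM(2/r − 1/a_t)): v₁ᵗ = 21343.4 m/s, v₂ᵗ = 3557.24 m/s.
(a) ΔV₁ = |v₁ᵗ − v₁| ≈ 5042 m/s = 5.042 km/s.
(b) ΔV₂ = |v₂ − v₂ᵗ| ≈ 3098 m/s = 3.098 km/s.
(c) ΔV_total = ΔV₁ + ΔV₂ ≈ 8140 m/s = 8.14 km/s.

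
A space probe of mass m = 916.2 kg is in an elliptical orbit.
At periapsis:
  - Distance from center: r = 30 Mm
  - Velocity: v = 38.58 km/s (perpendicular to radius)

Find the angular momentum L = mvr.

Convert to SI: r = 30 Mm = 3e+07 m; v = 38.58 km/s = 38580 m/s.
Since v is perpendicular to r, L = m · v · r.
L = 916.2 · 38580 · 3e+07 kg·m²/s ≈ 1.06e+15 kg·m²/s.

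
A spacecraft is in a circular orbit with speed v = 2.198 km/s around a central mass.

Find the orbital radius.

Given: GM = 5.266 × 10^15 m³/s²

Convert to SI: v = 2.198 km/s = 2198 m/s.
For a circular orbit, v² = GM / r, so r = GM / v².
r = 5.266e+15 / (2198)² m ≈ 1.09e+09 m = 1.09 Gm.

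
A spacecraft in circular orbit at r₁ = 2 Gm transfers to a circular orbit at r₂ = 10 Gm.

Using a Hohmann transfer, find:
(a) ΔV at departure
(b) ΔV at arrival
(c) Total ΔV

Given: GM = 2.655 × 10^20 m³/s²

Convert to SI: r₁ = 2 Gm = 2e+09 m; r₂ = 10 Gm = 1e+10 m.
Transfer semi-major axis: a_t = (r₁ + r₂)/2 = (2e+09 + 1e+10)/2 = 6e+09 m.
Circular speeds: v₁ = √(GM/r₁) = 364349 m/s, v₂ = √(GM/r₂) = 162942 m/s.
Transfer speeds (vis-viva v² = GM(2/r − 1/a_t)): v₁ᵗ = 470372 m/s, v₂ᵗ = 94074.4 m/s.
(a) ΔV₁ = |v₁ᵗ − v₁| ≈ 1.06e+05 m/s = 106 km/s.
(b) ΔV₂ = |v₂ − v₂ᵗ| ≈ 6.887e+04 m/s = 68.87 km/s.
(c) ΔV_total = ΔV₁ + ΔV₂ ≈ 1.749e+05 m/s = 174.9 km/s.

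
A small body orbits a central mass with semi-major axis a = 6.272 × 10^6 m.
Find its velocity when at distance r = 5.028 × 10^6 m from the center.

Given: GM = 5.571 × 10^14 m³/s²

Vis-viva: v = √(GM · (2/r − 1/a)).
2/r − 1/a = 2/5.028e+06 − 1/6.272e+06 = 2.38334e-07 m⁻¹.
v = √(5.571e+14 · 2.38334e-07) m/s ≈ 1.152e+04 m/s = 11.52 km/s.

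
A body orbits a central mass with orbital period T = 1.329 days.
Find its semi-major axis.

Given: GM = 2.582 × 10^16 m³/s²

Convert to SI: T = 1.329 days = 114826 s.
Invert Kepler's third law: a = (GM · T² / (4π²))^(1/3).
Substituting T = 114826 s and GM = 2.582e+16 m³/s²:
a = (2.582e+16 · (114826)² / (4π²))^(1/3) m
a ≈ 2.051e+08 m = 205.1 Mm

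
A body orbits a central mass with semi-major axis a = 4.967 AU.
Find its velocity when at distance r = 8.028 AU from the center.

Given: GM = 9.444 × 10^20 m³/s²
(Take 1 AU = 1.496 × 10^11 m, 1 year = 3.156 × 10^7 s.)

Convert to SI: a = 4.967 AU = 7.43063e+11 m; r = 8.028 AU = 1.20099e+12 m.
Vis-viva: v = √(GM · (2/r − 1/a)).
2/r − 1/a = 2/1.20099e+12 − 1/7.43063e+11 = 3.19514e-13 m⁻¹.
v = √(9.444e+20 · 3.19514e-13) m/s ≈ 1.737e+04 m/s = 3.665 AU/year.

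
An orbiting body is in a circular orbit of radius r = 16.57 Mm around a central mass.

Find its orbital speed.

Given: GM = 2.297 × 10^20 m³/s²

Convert to SI: r = 16.57 Mm = 1.657e+07 m.
For a circular orbit, gravity supplies the centripetal force, so v = √(GM / r).
v = √(2.297e+20 / 1.657e+07) m/s ≈ 3.723e+06 m/s = 3723 km/s.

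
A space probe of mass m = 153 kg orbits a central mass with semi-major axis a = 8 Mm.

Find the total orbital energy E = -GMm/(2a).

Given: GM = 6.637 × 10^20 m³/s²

Convert to SI: a = 8 Mm = 8e+06 m.
E = −GMm / (2a).
E = −6.637e+20 · 153 / (2 · 8e+06) J ≈ -6.347e+15 J = -6.347 PJ.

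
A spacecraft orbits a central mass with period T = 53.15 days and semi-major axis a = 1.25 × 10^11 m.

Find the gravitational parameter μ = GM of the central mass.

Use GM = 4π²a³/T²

Convert to SI: T = 53.15 days = 4.59216e+06 s.
GM = 4π² · a³ / T².
GM = 4π² · (1.25e+11)³ / (4.59216e+06)² m³/s² ≈ 3.656e+21 m³/s² = 3.656 × 10^21 m³/s².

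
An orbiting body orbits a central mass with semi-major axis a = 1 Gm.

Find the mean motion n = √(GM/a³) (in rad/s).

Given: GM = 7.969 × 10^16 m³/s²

Convert to SI: a = 1 Gm = 1e+09 m.
n = √(GM / a³).
n = √(7.969e+16 / (1e+09)³) rad/s ≈ 8.927e-06 rad/s.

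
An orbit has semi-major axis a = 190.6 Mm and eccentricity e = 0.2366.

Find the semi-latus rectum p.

Convert to SI: a = 190.6 Mm = 1.906e+08 m.
p = a (1 − e²).
p = 1.906e+08 · (1 − (0.2366)²) = 1.906e+08 · 0.94402 ≈ 1.799e+08 m = 179.9 Mm.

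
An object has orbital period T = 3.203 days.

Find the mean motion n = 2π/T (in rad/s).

Convert to SI: T = 3.203 days = 276739 s.
n = 2π / T.
n = 2π / 276739 s ≈ 2.27e-05 rad/s.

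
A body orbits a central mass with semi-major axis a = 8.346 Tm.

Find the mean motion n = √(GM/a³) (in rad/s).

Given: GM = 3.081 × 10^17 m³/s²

Convert to SI: a = 8.346 Tm = 8.346e+12 m.
n = √(GM / a³).
n = √(3.081e+17 / (8.346e+12)³) rad/s ≈ 2.302e-11 rad/s.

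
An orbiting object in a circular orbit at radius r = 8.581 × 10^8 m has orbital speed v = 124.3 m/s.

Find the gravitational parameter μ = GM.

For a circular orbit v² = GM/r, so GM = v² · r.
GM = (124.3)² · 8.581e+08 m³/s² ≈ 1.326e+13 m³/s² = 1.326 × 10^13 m³/s².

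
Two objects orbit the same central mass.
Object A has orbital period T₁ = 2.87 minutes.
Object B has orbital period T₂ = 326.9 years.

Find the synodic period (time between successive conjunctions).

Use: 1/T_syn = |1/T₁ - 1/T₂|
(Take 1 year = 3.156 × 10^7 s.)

Convert to SI: T₁ = 2.87 minutes = 172.2 s; T₂ = 326.9 years = 1.0317e+10 s.
T_syn = |T₁ · T₂ / (T₁ − T₂)|.
T_syn = |172.2 · 1.0317e+10 / (172.2 − 1.0317e+10)| s ≈ 172.2 s = 2.87 minutes.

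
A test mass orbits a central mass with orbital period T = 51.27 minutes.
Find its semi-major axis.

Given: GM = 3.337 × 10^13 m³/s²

Convert to SI: T = 51.27 minutes = 3076.2 s.
Invert Kepler's third law: a = (GM · T² / (4π²))^(1/3).
Substituting T = 3076.2 s and GM = 3.337e+13 m³/s²:
a = (3.337e+13 · (3076.2)² / (4π²))^(1/3) m
a ≈ 2e+06 m = 2 Mm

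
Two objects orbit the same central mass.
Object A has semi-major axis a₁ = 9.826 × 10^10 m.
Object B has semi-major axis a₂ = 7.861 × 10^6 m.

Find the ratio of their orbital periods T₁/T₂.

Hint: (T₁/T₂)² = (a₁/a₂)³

From Kepler's third law, (T₁/T₂)² = (a₁/a₂)³, so T₁/T₂ = (a₁/a₂)^(3/2).
a₁/a₂ = 9.826e+10 / 7.861e+06 = 12499.7.
T₁/T₂ = (12499.7)^(3/2) ≈ 1.397e+06.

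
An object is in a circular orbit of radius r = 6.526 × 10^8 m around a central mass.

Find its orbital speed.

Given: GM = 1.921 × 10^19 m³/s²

For a circular orbit, gravity supplies the centripetal force, so v = √(GM / r).
v = √(1.921e+19 / 6.526e+08) m/s ≈ 1.716e+05 m/s = 171.6 km/s.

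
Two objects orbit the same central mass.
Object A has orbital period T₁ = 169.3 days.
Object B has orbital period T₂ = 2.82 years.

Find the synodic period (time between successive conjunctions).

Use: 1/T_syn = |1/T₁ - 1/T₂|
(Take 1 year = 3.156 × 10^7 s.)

Convert to SI: T₁ = 169.3 days = 1.46275e+07 s; T₂ = 2.82 years = 8.89992e+07 s.
T_syn = |T₁ · T₂ / (T₁ − T₂)|.
T_syn = |1.46275e+07 · 8.89992e+07 / (1.46275e+07 − 8.89992e+07)| s ≈ 1.75e+07 s = 202.6 days.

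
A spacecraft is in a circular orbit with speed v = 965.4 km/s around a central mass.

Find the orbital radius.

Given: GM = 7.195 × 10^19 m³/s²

Convert to SI: v = 965.4 km/s = 965400 m/s.
For a circular orbit, v² = GM / r, so r = GM / v².
r = 7.195e+19 / (965400)² m ≈ 7.72e+07 m = 77.2 Mm.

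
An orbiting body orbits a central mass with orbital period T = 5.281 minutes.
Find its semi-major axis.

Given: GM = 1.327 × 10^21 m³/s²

Convert to SI: T = 5.281 minutes = 316.86 s.
Invert Kepler's third law: a = (GM · T² / (4π²))^(1/3).
Substituting T = 316.86 s and GM = 1.327e+21 m³/s²:
a = (1.327e+21 · (316.86)² / (4π²))^(1/3) m
a ≈ 1.5e+08 m = 150 Mm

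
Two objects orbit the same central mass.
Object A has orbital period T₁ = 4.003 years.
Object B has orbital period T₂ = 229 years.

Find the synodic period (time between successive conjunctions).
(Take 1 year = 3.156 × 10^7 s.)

Convert to SI: T₁ = 4.003 years = 1.26335e+08 s; T₂ = 229 years = 7.22724e+09 s.
T_syn = |T₁ · T₂ / (T₁ − T₂)|.
T_syn = |1.26335e+08 · 7.22724e+09 / (1.26335e+08 − 7.22724e+09)| s ≈ 1.286e+08 s = 4.074 years.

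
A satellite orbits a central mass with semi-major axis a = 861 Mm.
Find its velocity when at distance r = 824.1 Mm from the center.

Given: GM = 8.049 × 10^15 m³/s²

Convert to SI: a = 861 Mm = 8.61e+08 m; r = 824.1 Mm = 8.241e+08 m.
Vis-viva: v = √(GM · (2/r − 1/a)).
2/r − 1/a = 2/8.241e+08 − 1/8.61e+08 = 1.26545e-09 m⁻¹.
v = √(8.049e+15 · 1.26545e-09) m/s ≈ 3191 m/s = 3.191 km/s.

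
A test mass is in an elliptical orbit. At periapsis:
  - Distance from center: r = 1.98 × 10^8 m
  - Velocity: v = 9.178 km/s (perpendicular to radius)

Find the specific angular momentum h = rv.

Convert to SI: v = 9.178 km/s = 9178 m/s.
With v perpendicular to r, h = r · v.
h = 1.98e+08 · 9178 m²/s ≈ 1.817e+12 m²/s.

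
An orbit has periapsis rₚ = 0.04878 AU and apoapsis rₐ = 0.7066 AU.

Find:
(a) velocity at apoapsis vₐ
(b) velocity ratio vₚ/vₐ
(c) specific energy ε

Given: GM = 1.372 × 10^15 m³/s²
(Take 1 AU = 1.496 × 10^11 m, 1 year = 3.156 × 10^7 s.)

Convert to SI: rₚ = 0.04878 AU = 7.29749e+09 m; rₐ = 0.7066 AU = 1.05707e+11 m.
(a) With a = (rₚ + rₐ)/2 = 5.65024e+10 m, vₐ = √(GM (2/rₐ − 1/a)) = √(1.372e+15 · (2/1.05707e+11 − 1/5.65024e+10)) m/s ≈ 40.94 m/s
(b) Conservation of angular momentum (rₚvₚ = rₐvₐ) gives vₚ/vₐ = rₐ/rₚ = 1.05707e+11/7.29749e+09 ≈ 14.49
(c) With a = (rₚ + rₐ)/2 = 5.65024e+10 m, ε = −GM/(2a) = −1.372e+15/(2 · 5.65024e+10) J/kg ≈ -1.214e+04 J/kg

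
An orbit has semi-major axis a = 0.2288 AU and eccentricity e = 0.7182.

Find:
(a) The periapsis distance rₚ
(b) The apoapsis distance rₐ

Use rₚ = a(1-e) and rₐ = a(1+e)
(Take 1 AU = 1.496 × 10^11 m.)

Convert to SI: a = 0.2288 AU = 3.42285e+10 m.
(a) rₚ = a(1 − e) = 3.42285e+10 · (1 − 0.7182) = 3.42285e+10 · 0.2818 ≈ 9.646e+09 m = 0.06448 AU.
(b) rₐ = a(1 + e) = 3.42285e+10 · (1 + 0.7182) = 3.42285e+10 · 1.7182 ≈ 5.881e+10 m = 0.3931 AU.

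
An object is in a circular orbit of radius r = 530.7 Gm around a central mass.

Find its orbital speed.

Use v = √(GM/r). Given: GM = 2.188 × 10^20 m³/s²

Convert to SI: r = 530.7 Gm = 5.307e+11 m.
For a circular orbit, gravity supplies the centripetal force, so v = √(GM / r).
v = √(2.188e+20 / 5.307e+11) m/s ≈ 2.03e+04 m/s = 20.3 km/s.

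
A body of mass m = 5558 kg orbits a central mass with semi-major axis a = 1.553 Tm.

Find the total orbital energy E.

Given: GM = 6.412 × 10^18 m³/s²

Convert to SI: a = 1.553 Tm = 1.553e+12 m.
E = −GMm / (2a).
E = −6.412e+18 · 5558 / (2 · 1.553e+12) J ≈ -1.147e+10 J = -11.47 GJ.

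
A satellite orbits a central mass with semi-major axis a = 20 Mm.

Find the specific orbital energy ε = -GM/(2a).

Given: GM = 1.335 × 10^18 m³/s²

Convert to SI: a = 20 Mm = 2e+07 m.
ε = −GM / (2a).
ε = −1.335e+18 / (2 · 2e+07) J/kg ≈ -3.338e+10 J/kg = -33.38 GJ/kg.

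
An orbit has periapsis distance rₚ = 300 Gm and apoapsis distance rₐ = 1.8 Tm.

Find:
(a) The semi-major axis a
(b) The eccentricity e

Convert to SI: rₚ = 300 Gm = 3e+11 m; rₐ = 1.8 Tm = 1.8e+12 m.
(a) a = (rₚ + rₐ) / 2 = (3e+11 + 1.8e+12) / 2 ≈ 1.05e+12 m = 1.05 Tm.
(b) e = (rₐ − rₚ) / (rₐ + rₚ) = (1.8e+12 − 3e+11) / (1.8e+12 + 3e+11) ≈ 0.7143.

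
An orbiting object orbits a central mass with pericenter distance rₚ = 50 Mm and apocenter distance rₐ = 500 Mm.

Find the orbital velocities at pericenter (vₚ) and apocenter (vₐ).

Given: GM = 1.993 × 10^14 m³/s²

Convert to SI: rₚ = 50 Mm = 5e+07 m; rₐ = 500 Mm = 5e+08 m.
Use the vis-viva equation v² = GM(2/r − 1/a) with a = (rₚ + rₐ)/2 = (5e+07 + 5e+08)/2 = 2.75e+08 m.
vₚ = √(GM · (2/rₚ − 1/a)) = √(1.993e+14 · (2/5e+07 − 1/2.75e+08)) m/s ≈ 2692 m/s = 2.692 km/s.
vₐ = √(GM · (2/rₐ − 1/a)) = √(1.993e+14 · (2/5e+08 − 1/2.75e+08)) m/s ≈ 269.2 m/s = 269.2 m/s.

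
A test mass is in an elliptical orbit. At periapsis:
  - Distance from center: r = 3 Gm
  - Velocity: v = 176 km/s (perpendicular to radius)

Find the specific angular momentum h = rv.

Convert to SI: r = 3 Gm = 3e+09 m; v = 176 km/s = 176000 m/s.
With v perpendicular to r, h = r · v.
h = 3e+09 · 176000 m²/s ≈ 5.28e+14 m²/s.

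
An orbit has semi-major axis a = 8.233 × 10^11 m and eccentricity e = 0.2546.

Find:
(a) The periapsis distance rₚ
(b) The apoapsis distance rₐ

(a) rₚ = a(1 − e) = 8.233e+11 · (1 − 0.2546) = 8.233e+11 · 0.7454 ≈ 6.137e+11 m = 6.137 × 10^11 m.
(b) rₐ = a(1 + e) = 8.233e+11 · (1 + 0.2546) = 8.233e+11 · 1.2546 ≈ 1.033e+12 m = 1.033 × 10^12 m.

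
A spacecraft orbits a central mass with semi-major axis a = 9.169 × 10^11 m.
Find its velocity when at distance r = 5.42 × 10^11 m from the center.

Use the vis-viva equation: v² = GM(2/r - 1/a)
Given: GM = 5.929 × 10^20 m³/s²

Vis-viva: v = √(GM · (2/r − 1/a)).
2/r − 1/a = 2/5.42e+11 − 1/9.169e+11 = 2.59941e-12 m⁻¹.
v = √(5.929e+20 · 2.59941e-12) m/s ≈ 3.926e+04 m/s = 39.26 km/s.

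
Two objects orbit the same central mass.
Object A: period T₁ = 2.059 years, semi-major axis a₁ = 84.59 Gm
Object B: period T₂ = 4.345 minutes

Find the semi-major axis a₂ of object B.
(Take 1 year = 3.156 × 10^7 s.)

Convert to SI: T₁ = 2.059 years = 6.4982e+07 s; a₁ = 84.59 Gm = 8.459e+10 m; T₂ = 4.345 minutes = 260.7 s.
Kepler's third law: (T₁/T₂)² = (a₁/a₂)³ ⇒ a₂ = a₁ · (T₂/T₁)^(2/3).
T₂/T₁ = 260.7 / 6.4982e+07 = 4.01188e-06.
a₂ = 8.459e+10 · (4.01188e-06)^(2/3) m ≈ 2.136e+07 m = 21.36 Mm.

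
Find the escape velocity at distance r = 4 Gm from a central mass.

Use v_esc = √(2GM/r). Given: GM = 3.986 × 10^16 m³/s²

Convert to SI: r = 4 Gm = 4e+09 m.
Escape velocity comes from setting total energy to zero: ½v² − GM/r = 0 ⇒ v_esc = √(2GM / r).
v_esc = √(2 · 3.986e+16 / 4e+09) m/s ≈ 4464 m/s = 4.464 km/s.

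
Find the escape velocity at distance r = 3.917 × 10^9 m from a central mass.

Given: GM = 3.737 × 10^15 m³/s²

Escape velocity comes from setting total energy to zero: ½v² − GM/r = 0 ⇒ v_esc = √(2GM / r).
v_esc = √(2 · 3.737e+15 / 3.917e+09) m/s ≈ 1381 m/s = 1.381 km/s.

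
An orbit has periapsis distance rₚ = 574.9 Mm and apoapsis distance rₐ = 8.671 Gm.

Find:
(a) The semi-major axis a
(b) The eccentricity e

Convert to SI: rₚ = 574.9 Mm = 5.749e+08 m; rₐ = 8.671 Gm = 8.671e+09 m.
(a) a = (rₚ + rₐ) / 2 = (5.749e+08 + 8.671e+09) / 2 ≈ 4.623e+09 m = 4.623 Gm.
(b) e = (rₐ − rₚ) / (rₐ + rₚ) = (8.671e+09 − 5.749e+08) / (8.671e+09 + 5.749e+08) ≈ 0.8756.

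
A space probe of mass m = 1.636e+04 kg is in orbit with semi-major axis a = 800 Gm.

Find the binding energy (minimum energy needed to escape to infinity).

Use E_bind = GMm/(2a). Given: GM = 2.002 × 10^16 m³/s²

Convert to SI: a = 800 Gm = 8e+11 m.
Total orbital energy is E = −GMm/(2a); binding energy is E_bind = −E = GMm/(2a).
E_bind = 2.002e+16 · 1.636e+04 / (2 · 8e+11) J ≈ 2.047e+08 J = 204.7 MJ.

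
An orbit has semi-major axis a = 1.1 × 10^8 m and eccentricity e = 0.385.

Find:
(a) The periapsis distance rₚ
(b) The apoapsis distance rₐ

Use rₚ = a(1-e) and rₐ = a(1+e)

(a) rₚ = a(1 − e) = 1.1e+08 · (1 − 0.385) = 1.1e+08 · 0.615 ≈ 6.765e+07 m = 6.765 × 10^7 m.
(b) rₐ = a(1 + e) = 1.1e+08 · (1 + 0.385) = 1.1e+08 · 1.385 ≈ 1.524e+08 m = 1.524 × 10^8 m.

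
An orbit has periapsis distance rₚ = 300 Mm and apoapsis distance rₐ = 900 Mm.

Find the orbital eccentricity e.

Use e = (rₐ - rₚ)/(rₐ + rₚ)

Convert to SI: rₚ = 300 Mm = 3e+08 m; rₐ = 900 Mm = 9e+08 m.
e = (rₐ − rₚ) / (rₐ + rₚ).
e = (9e+08 − 3e+08) / (9e+08 + 3e+08) = 6e+08 / 1.2e+09 ≈ 0.5.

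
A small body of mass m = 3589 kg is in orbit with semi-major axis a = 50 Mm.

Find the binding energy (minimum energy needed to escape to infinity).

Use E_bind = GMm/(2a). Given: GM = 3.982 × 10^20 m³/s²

Convert to SI: a = 50 Mm = 5e+07 m.
Total orbital energy is E = −GMm/(2a); binding energy is E_bind = −E = GMm/(2a).
E_bind = 3.982e+20 · 3589 / (2 · 5e+07) J ≈ 1.429e+16 J = 14.29 PJ.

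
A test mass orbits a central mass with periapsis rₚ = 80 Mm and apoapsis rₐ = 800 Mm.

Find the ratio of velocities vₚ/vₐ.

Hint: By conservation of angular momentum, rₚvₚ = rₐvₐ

Convert to SI: rₚ = 80 Mm = 8e+07 m; rₐ = 800 Mm = 8e+08 m.
Conservation of angular momentum gives rₚvₚ = rₐvₐ, so vₚ/vₐ = rₐ/rₚ.
vₚ/vₐ = 8e+08 / 8e+07 ≈ 10.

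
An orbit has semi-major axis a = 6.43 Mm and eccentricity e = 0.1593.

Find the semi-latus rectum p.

Convert to SI: a = 6.43 Mm = 6.43e+06 m.
p = a (1 − e²).
p = 6.43e+06 · (1 − (0.1593)²) = 6.43e+06 · 0.974624 ≈ 6.267e+06 m = 6.267 Mm.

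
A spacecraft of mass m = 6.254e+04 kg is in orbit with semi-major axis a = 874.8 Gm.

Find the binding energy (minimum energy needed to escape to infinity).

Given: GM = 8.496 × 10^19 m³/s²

Convert to SI: a = 874.8 Gm = 8.748e+11 m.
Total orbital energy is E = −GMm/(2a); binding energy is E_bind = −E = GMm/(2a).
E_bind = 8.496e+19 · 6.254e+04 / (2 · 8.748e+11) J ≈ 3.037e+12 J = 3.037 TJ.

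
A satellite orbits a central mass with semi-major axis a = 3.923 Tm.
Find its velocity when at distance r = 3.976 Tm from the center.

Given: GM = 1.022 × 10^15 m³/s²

Convert to SI: a = 3.923 Tm = 3.923e+12 m; r = 3.976 Tm = 3.976e+12 m.
Vis-viva: v = √(GM · (2/r − 1/a)).
2/r − 1/a = 2/3.976e+12 − 1/3.923e+12 = 2.48111e-13 m⁻¹.
v = √(1.022e+15 · 2.48111e-13) m/s ≈ 15.92 m/s = 15.92 m/s.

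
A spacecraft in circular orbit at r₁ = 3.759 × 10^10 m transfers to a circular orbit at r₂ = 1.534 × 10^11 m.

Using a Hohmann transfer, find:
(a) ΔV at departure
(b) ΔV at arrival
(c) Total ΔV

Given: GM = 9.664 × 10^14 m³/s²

Transfer semi-major axis: a_t = (r₁ + r₂)/2 = (3.759e+10 + 1.534e+11)/2 = 9.5495e+10 m.
Circular speeds: v₁ = √(GM/r₁) = 160.34 m/s, v₂ = √(GM/r₂) = 79.3717 m/s.
Transfer speeds (vis-viva v² = GM(2/r − 1/a_t)): v₁ᵗ = 203.219 m/s, v₂ᵗ = 49.798 m/s.
(a) ΔV₁ = |v₁ᵗ − v₁| ≈ 42.88 m/s = 42.88 m/s.
(b) ΔV₂ = |v₂ − v₂ᵗ| ≈ 29.57 m/s = 29.57 m/s.
(c) ΔV_total = ΔV₁ + ΔV₂ ≈ 72.45 m/s = 72.45 m/s.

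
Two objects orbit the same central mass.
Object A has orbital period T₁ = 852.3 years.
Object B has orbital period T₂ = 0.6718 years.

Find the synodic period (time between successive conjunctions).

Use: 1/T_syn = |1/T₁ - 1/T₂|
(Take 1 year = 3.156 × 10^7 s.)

Convert to SI: T₁ = 852.3 years = 2.68986e+10 s; T₂ = 0.6718 years = 2.1202e+07 s.
T_syn = |T₁ · T₂ / (T₁ − T₂)|.
T_syn = |2.68986e+10 · 2.1202e+07 / (2.68986e+10 − 2.1202e+07)| s ≈ 2.122e+07 s = 0.6723 years.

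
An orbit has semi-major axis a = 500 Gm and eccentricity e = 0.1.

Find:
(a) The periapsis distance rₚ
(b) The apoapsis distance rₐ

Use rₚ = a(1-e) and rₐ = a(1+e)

Convert to SI: a = 500 Gm = 5e+11 m.
(a) rₚ = a(1 − e) = 5e+11 · (1 − 0.1) = 5e+11 · 0.9 ≈ 4.5e+11 m = 450 Gm.
(b) rₐ = a(1 + e) = 5e+11 · (1 + 0.1) = 5e+11 · 1.1 ≈ 5.5e+11 m = 550 Gm.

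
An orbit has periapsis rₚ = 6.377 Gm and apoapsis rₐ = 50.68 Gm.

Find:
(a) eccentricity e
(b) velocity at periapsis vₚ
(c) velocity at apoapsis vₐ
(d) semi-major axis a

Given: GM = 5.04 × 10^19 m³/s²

Convert to SI: rₚ = 6.377 Gm = 6.377e+09 m; rₐ = 50.68 Gm = 5.068e+10 m.
(a) e = (rₐ − rₚ)/(rₐ + rₚ) = (5.068e+10 − 6.377e+09)/(5.068e+10 + 6.377e+09) ≈ 0.7765
(b) With a = (rₚ + rₐ)/2 = 2.85285e+10 m, vₚ = √(GM (2/rₚ − 1/a)) = √(5.04e+19 · (2/6.377e+09 − 1/2.85285e+10)) m/s ≈ 1.185e+05 m/s
(c) With a = (rₚ + rₐ)/2 = 2.85285e+10 m, vₐ = √(GM (2/rₐ − 1/a)) = √(5.04e+19 · (2/5.068e+10 − 1/2.85285e+10)) m/s ≈ 1.491e+04 m/s
(d) a = (rₚ + rₐ)/2 = (6.377e+09 + 5.068e+10)/2 ≈ 2.853e+10 m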